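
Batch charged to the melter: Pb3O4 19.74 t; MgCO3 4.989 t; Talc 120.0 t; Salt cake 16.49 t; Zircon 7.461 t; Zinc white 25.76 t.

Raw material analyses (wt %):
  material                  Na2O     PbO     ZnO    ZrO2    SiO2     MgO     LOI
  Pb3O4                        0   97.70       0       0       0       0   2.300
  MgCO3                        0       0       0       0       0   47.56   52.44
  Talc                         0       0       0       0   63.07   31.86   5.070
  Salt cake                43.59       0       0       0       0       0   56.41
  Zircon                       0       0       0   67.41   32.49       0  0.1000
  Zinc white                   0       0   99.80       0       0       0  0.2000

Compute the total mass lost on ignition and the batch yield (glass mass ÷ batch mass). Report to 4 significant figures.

LOI loss = 18.52 t; glass = 175.9 t; yield = 90.48%

The intermediate values are printed, rounded to 4 significant figures, alongside each step; all arithmetic maintains exact precision throughout; each reported number includes exactly one rounding; all derived quantities (six oxide percentages, totals, net glass mass, LOI, the yield) are re-derived using the weight values on 175.9 t of glass in full precision, as written in either problem or answer.
LOI of each material in turn:
  Pb3O4: 19.74 × 0.02300 = 0.4540 t
  MgCO3: 4.989 × 0.5244 = 2.616 t
  Talc: 120.0 × 0.05070 = 6.084 t
  Salt cake: 16.49 × 0.5641 = 9.302 t
  Zircon: 7.461 × 0.001000 = 0.007461 t
  Zinc white: 25.76 × 0.002000 = 0.05152 t
Total LOI = 18.52 t
Glass = batch − LOI = 194.4 − 18.52 = 175.9 t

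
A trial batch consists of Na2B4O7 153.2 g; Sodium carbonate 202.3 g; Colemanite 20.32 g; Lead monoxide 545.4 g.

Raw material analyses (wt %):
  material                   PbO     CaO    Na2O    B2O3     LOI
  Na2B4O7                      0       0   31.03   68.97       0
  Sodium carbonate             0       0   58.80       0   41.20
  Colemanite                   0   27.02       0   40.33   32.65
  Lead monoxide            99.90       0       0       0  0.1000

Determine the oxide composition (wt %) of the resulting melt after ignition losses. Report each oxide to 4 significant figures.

Rounding to 4 significant digits extends to every mid-chain value as printed. Every computation maintains full precision through the solve — a single rounding finalizes every reported figure; the derived quantities (the four compositions, ignition loss, yield, the totals, net glass mass) are computed using the weight values at 830.7 g of glass in full precision, as written in either problem or answer.
Mass of each oxide from the mix:
  PbO: 545.4·0.9990 = 544.9 g
  CaO: 20.32·0.2702 = 5.490 g
  Na2O: 153.2·0.3103 + 202.3·0.5880 = 166.5 g
  B2O3: 153.2·0.6897 + 20.32·0.4033 = 113.9 g
LOI: 202.3·0.4120 + 20.32·0.3265 + 545.4·0.001000 = 90.53 g
Resulting glass, batch − LOI: 921.2 − 90.53 = 830.7 g (matching Σ of the oxides)
wt % = 100 × oxide mass / glass mass

Glass mass = 830.7 g (batch 921.2 − LOI 90.53).
Composition: PbO 65.59%, CaO 0.6610%, Na2O 20.04%, B2O3 13.71%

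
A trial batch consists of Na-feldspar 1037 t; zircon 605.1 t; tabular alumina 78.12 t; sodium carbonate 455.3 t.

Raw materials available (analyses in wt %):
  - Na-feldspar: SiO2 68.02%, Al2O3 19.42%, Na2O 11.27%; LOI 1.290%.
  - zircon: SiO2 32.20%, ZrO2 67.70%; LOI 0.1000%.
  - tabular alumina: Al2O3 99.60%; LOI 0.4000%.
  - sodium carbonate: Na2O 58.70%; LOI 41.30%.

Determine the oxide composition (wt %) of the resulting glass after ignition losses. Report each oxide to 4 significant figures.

Glass mass = 1973 t (batch 2176 − LOI 202.3).
Composition: SiO2 45.62%, Al2O3 14.15%, ZrO2 20.76%, Na2O 19.47%

All internal work carries full precision from start to finish; mid-chain values appear (rounded to four significant digits) as written — every reported number is rounded exactly once — the derived quantities, which include the totals, the four compositions, LOI, net glass mass, yield, are carried in full float precision, exactly as shown in question or answer, starting from the weights per 1973 t of glass.
Per-oxide mass from batch:
  SiO2: 1037·0.6802 + 605.1·0.3220 = 900.2 t
  Al2O3: 1037·0.1942 + 78.12·0.9960 = 279.2 t
  ZrO2: 605.1·0.6770 = 409.7 t
  Na2O: 1037·0.1127 + 455.3·0.5870 = 384.1 t
LOI: 1037·0.01290 + 605.1·0.001000 + 78.12·0.004000 + 455.3·0.4130 = 202.3 t
Glass mass = batch − LOI = 2176 − 202.3 = 1973 t (the oxide masses sum to this)
each wt % is 100 × oxide ÷ glass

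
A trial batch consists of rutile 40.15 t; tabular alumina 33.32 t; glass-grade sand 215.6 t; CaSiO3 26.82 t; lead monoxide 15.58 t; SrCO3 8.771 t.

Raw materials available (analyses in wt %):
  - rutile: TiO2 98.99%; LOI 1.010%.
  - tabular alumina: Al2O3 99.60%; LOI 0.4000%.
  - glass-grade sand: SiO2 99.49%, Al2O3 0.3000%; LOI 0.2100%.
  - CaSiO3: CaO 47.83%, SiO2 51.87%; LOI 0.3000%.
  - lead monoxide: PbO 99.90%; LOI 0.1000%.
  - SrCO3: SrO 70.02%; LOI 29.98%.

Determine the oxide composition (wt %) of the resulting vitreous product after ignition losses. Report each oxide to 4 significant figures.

Glass mass = 336.5 t (batch 340.2 − LOI 3.717).
Composition: CaO 3.812%, SiO2 67.87%, SrO 1.825%, PbO 4.625%, TiO2 11.81%, Al2O3 10.05%

Mid-chain values are displayed, rounded to four significant digits, in the printout — every computation runs at full precision at each step — a single rounding completes every reported result; derived quantities (the totals, ignition loss, the six compositions, glass mass, the yield) are recomputed in exact precision using the weight values per 336.5 t of glass exactly as printed in question or answer.
Oxide-by-oxide delivered mass:
  CaO: 26.82·0.4783 = 12.83 t
  SiO2: 215.6·0.9949 + 26.82·0.5187 = 228.4 t
  SrO: 8.771·0.7002 = 6.141 t
  PbO: 15.58·0.9990 = 15.56 t
  TiO2: 40.15·0.9899 = 39.74 t
  Al2O3: 33.32·0.9960 + 215.6·0.003000 = 33.83 t
LOI: 40.15·0.01010 + 33.32·0.004000 + 215.6·0.002100 + 26.82·0.003000 + 15.58·0.001000 + 8.771·0.2998 = 3.717 t
Resulting glass, batch − LOI: 340.2 − 3.717 = 336.5 t (the oxide masses sum to this)
wt % = 100 × oxide mass / glass mass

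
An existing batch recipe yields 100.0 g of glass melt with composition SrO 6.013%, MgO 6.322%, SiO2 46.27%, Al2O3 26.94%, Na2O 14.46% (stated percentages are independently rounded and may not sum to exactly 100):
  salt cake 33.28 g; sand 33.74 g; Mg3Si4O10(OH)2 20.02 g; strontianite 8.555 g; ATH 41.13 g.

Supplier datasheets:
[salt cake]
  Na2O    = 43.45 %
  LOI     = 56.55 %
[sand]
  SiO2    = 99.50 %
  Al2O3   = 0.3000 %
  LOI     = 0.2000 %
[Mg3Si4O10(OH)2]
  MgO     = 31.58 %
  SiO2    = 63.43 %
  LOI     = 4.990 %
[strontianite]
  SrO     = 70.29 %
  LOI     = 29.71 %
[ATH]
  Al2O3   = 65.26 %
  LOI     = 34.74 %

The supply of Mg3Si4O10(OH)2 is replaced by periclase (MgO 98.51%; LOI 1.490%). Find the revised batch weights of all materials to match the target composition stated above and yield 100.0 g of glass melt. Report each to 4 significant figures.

Working values are printed, with 4-significant-digit rounding, as written. Each numeric step holds full float precision at every stage. A single rounding completes every reported number. All derived quantities, which include the yield, glass mass, LOI, the five compositions, totals, are carried in exact precision, exactly as printed in either problem or answer, using the weight values at 100.0 g of glass.
Oxide mass targets, per 100.0 g glass melt:
  SrO: 6.013% × 100.0 = 6.013 g
  MgO: 6.322% × 100.0 = 6.322 g
  SiO2: 46.27% × 100.0 = 46.27 g
  Al2O3: 26.94% × 100.0 = 26.94 g
  Na2O: 14.46% × 100.0 = 14.46 g
Verifying the oxide balance from the weights as reported, at the basis given (each sum matches its target mass once rounding is allowed for):
  SrO: 8.555·0.7029 = 6.013 g (target 6.013 g)
  MgO: 6.418·0.9851 = 6.322 g (target 6.322 g)
  SiO2: 46.50·0.9950 = 46.27 g (target 46.27 g)
  Al2O3: 46.50·0.003000 + 41.07·0.6526 = 26.94 g (target 26.94 g)
  Na2O: 33.28·0.4345 = 14.46 g (target 14.46 g)
The glass-mass cross-check: batch Σ − ignition loss = 100.0 g (summing oxide targets gives 100.0 g; basis as stated: 100.0 g — a pure rounding effect).
Adding the batch up: Σ batch = 135.8 g; loss to ignition Σ batch·LOI = 35.82 g; the yield ratio, glass ÷ batch: 73.63%.

Revised batch per 100.0 g glass melt:
  salt cake: 33.28 g
  sand: 46.50 g
  periclase: 6.418 g
  strontianite: 8.555 g
  ATH: 41.07 g
Total batch = 135.8 g; LOI loss = 35.82 g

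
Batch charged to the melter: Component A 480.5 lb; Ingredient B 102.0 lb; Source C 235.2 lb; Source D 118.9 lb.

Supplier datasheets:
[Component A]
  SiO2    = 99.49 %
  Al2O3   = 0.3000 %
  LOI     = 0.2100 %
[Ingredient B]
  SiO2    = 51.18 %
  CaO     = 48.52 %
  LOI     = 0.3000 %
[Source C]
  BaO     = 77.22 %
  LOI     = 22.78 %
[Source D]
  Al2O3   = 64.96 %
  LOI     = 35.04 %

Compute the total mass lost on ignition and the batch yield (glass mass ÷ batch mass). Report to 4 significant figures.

Intermediates are displayed (rounded to four significant digits) alongside each step — each numeric step runs at exact precision from first step to last; each reported value is rounded only once; derived quantities, including yield, the totals, ignition loss, the four compositions, glass mass, are rebuilt from the batch weights on 840.0 lb of glass at exact precision exactly as shown in the problem or the answer.
Loss on ignition, line by line:
  Component A: 480.5 × 0.002100 = 1.009 lb
  Ingredient B: 102.0 × 0.003000 = 0.3060 lb
  Source C: 235.2 × 0.2278 = 53.58 lb
  Source D: 118.9 × 0.3504 = 41.66 lb
Total LOI = 96.56 lb
Glass = batch − LOI = 936.6 − 96.56 = 840.0 lb

LOI loss = 96.56 lb; glass = 840.0 lb; yield = 89.69%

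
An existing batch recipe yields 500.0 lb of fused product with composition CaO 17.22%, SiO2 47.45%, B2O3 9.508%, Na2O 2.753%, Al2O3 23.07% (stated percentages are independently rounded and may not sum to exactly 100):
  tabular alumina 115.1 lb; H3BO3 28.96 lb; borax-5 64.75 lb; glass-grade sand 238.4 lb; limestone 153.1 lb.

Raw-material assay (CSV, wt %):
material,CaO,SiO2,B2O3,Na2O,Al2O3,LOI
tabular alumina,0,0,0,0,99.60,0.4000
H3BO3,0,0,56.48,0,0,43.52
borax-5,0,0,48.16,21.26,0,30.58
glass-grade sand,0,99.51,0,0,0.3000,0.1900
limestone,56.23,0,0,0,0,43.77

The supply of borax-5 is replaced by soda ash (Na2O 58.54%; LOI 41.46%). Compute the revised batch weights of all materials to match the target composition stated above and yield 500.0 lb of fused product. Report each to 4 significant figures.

All arithmetic keeps full precision from start to finish — intermediates are displayed (rounded to four significant digits) across the worked steps; each reported figure is rounded a single time; derived quantities (ignition loss, the yield, totals, net glass mass, the five compositions) are computed at exact precision from the batch weights on 500.0 lb of glass, exactly as printed in the question or the answer.
Oxide mass targets, per 500.0 lb fused product:
  CaO: 17.22% × 500.0 = 86.10 lb
  SiO2: 47.45% × 500.0 = 237.2 lb
  B2O3: 9.508% × 500.0 = 47.54 lb
  Na2O: 2.753% × 500.0 = 13.76 lb
  Al2O3: 23.07% × 500.0 = 115.4 lb
Oxide-by-oxide audit using the reported weights, for the quoted basis mass (every target is met by its sum given rounding of the digits):
  CaO: 153.1·0.5623 = 86.09 lb (target 86.10 lb)
  SiO2: 238.4·0.9951 = 237.2 lb (target 237.2 lb)
  B2O3: 84.17·0.5648 = 47.54 lb (target 47.54 lb)
  Na2O: 23.51·0.5854 = 13.76 lb (target 13.76 lb)
  Al2O3: 115.1·0.9960 + 238.4·0.003000 = 115.4 lb (target 115.4 lb)
Glass-mass sanity pass: net batch after ignition = 500.0 lb (targets for the oxides total 500.0 lb; the stated basis being 500.0 lb — a pure rounding effect).
Total batch = Σ batch = 614.3 lb; LOI loss = Σ batch·LOI = 114.3 lb; yield = glass ÷ total batch = 81.39%.

Revised batch per 500.0 lb fused product:
  tabular alumina: 115.1 lb
  H3BO3: 84.17 lb
  soda ash: 23.51 lb
  glass-grade sand: 238.4 lb
  limestone: 153.1 lb
Total batch = 614.3 lb; LOI loss = 114.3 lb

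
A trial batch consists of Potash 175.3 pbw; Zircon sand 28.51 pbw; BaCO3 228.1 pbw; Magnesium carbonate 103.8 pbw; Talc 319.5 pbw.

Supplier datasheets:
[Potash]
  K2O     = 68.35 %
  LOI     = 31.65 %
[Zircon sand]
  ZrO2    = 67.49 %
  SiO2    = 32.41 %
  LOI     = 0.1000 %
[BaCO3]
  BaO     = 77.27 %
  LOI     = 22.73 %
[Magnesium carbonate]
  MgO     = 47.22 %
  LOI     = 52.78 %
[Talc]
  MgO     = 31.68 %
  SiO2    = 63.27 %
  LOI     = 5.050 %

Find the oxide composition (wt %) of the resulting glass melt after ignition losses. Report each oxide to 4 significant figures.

Intermediates are printed rounded to four significant figures in the printout. The working math carries full float precision in every operation — each reported value is rounded once only. The derived quantities, which include LOI, the five compositions, glass mass, the totals, the yield, are re-derived in full float precision, as given in the question or the answer, starting from the weights at 676.9 pbw of glass.
Oxide masses out of the charge:
  ZrO2: 28.51·0.6749 = 19.24 pbw
  MgO: 103.8·0.4722 + 319.5·0.3168 = 150.2 pbw
  BaO: 228.1·0.7727 = 176.3 pbw
  SiO2: 28.51·0.3241 + 319.5·0.6327 = 211.4 pbw
  K2O: 175.3·0.6835 = 119.8 pbw
LOI: 175.3·0.3165 + 28.51·0.001000 + 228.1·0.2273 + 103.8·0.5278 + 319.5·0.05050 = 178.3 pbw
The glass mass, total less LOI, = 855.2 − 178.3 = 676.9 pbw (= the summed oxide contributions)
wt % = 100 × oxide mass / glass mass

Glass mass = 676.9 pbw (batch 855.2 − LOI 178.3).
Composition: ZrO2 2.842%, MgO 22.19%, BaO 26.04%, SiO2 31.23%, K2O 17.70%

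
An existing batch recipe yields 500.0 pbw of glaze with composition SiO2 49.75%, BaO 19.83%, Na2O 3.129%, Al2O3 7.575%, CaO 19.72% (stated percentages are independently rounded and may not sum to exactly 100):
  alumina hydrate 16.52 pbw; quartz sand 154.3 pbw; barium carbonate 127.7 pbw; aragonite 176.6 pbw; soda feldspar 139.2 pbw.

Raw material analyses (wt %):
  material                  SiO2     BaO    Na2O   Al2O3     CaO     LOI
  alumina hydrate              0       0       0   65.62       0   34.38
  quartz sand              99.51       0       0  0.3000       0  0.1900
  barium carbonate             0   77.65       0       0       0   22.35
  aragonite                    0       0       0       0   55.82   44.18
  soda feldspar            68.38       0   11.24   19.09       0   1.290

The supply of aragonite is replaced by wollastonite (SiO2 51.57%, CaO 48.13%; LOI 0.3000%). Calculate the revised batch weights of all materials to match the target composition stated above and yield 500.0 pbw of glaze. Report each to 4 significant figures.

Revised batch per 500.0 pbw glaze:
  alumina hydrate: 17.01 pbw
  quartz sand: 48.16 pbw
  barium carbonate: 127.7 pbw
  wollastonite: 204.9 pbw
  soda feldspar: 139.2 pbw
Total batch = 537.0 pbw; LOI loss = 36.89 pbw

The whole derivation holds full float precision through the solve; mid-chain values appear (rounded to 4 significant figures) within the worked lines. Each reported number includes exactly one rounding. The derived quantities, including totals, ignition loss, the yield, net glass mass, five oxide percentages, are recomputed starting from the weights per 500.0 pbw of glass at exact precision as set out in the problem or the answer.
Oxide-by-oxide targets in 500.0 pbw glaze:
  SiO2: 49.75% × 500.0 = 248.8 pbw
  BaO: 19.83% × 500.0 = 99.15 pbw
  Na2O: 3.129% × 500.0 = 15.64 pbw
  Al2O3: 7.575% × 500.0 = 37.88 pbw
  CaO: 19.72% × 500.0 = 98.60 pbw
Checking each oxide sum from the weights as reported, against the basis in use (sums match the target masses modulo rounding of the values):
  SiO2: 48.16·0.9951 + 204.9·0.5157 + 139.2·0.6838 = 248.8 pbw (target 248.8 pbw)
  BaO: 127.7·0.7765 = 99.16 pbw (target 99.15 pbw)
  Na2O: 139.2·0.1124 = 15.65 pbw (target 15.64 pbw)
  Al2O3: 17.01·0.6562 + 48.16·0.003000 + 139.2·0.1909 = 37.88 pbw (target 37.88 pbw)
  CaO: 204.9·0.4813 = 98.62 pbw (target 98.60 pbw)
Glass-mass bookkeeping: Σ batch − LOI loss = 500.1 pbw (per-oxide target masses sum to 500.0 pbw; basis as stated: 500.0 pbw — rounding explains the deltas).
Batch total: Σ batch = 537.0 pbw; loss to ignition Σ batch·LOI = 36.89 pbw; as yield: glass ÷ batch → 93.13%.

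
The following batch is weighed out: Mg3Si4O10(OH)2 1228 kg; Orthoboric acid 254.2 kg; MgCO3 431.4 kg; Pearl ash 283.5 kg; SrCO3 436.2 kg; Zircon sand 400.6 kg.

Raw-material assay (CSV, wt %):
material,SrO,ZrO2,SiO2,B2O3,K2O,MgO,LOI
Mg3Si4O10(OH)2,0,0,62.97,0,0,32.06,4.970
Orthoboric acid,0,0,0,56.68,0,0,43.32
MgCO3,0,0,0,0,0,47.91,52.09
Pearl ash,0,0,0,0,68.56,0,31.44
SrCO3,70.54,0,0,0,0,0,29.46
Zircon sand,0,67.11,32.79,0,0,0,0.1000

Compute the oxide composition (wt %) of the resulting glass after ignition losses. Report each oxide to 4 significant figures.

Glass mass = 2420 kg (batch 3034 − LOI 613.9).
Composition: SrO 12.71%, ZrO2 11.11%, SiO2 37.38%, B2O3 5.954%, K2O 8.032%, MgO 24.81%

Intermediates are printed rounded to 4 significant digits within the worked lines — the working math runs at full precision through the solve — each reported figure takes just one rounding; all derived quantities (the yield, six oxide percentages, the totals, net glass mass, ignition loss) are computed starting from the weights for 2420 kg of glass in exact precision, as set out in problem or answer.
Mass of each oxide from the mix:
  SrO: 436.2·0.7054 = 307.7 kg
  ZrO2: 400.6·0.6711 = 268.8 kg
  SiO2: 1228·0.6297 + 400.6·0.3279 = 904.6 kg
  B2O3: 254.2·0.5668 = 144.1 kg
  K2O: 283.5·0.6856 = 194.4 kg
  MgO: 1228·0.3206 + 431.4·0.4791 = 600.4 kg
LOI: 1228·0.04970 + 254.2·0.4332 + 431.4·0.5209 + 283.5·0.3144 + 436.2·0.2946 + 400.6·0.001000 = 613.9 kg
Resulting glass, batch − LOI: 3034 − 613.9 = 2420 kg (the oxide masses sum to this)
each oxide over glass, ×100, is wt %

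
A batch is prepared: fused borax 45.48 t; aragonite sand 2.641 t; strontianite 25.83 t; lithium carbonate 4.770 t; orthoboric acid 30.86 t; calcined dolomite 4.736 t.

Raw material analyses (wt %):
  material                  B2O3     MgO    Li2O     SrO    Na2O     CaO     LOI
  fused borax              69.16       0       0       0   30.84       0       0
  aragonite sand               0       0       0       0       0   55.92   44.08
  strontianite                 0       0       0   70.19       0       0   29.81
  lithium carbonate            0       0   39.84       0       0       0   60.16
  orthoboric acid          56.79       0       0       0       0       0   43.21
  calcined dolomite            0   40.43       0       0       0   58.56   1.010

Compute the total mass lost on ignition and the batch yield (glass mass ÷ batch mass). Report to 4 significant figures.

LOI loss = 25.12 t; glass = 89.20 t; yield = 78.03%

The working math holds full precision from first step to last. Rounding to four significant digits extends to every intermediate as printed. Each reported figure receives exactly one rounding — all derived quantities are rebuilt starting from the weights at 89.20 t of glass in exact precision (six oxide percentages, glass mass, LOI, the yield, the totals), precisely as stated by problem or answer.
Each material's LOI contribution:
  fused borax: 45.48 × 0 = 0 t
  aragonite sand: 2.641 × 0.4408 = 1.164 t
  strontianite: 25.83 × 0.2981 = 7.700 t
  lithium carbonate: 4.770 × 0.6016 = 2.870 t
  orthoboric acid: 30.86 × 0.4321 = 13.33 t
  calcined dolomite: 4.736 × 0.01010 = 0.04783 t
Total LOI = 25.12 t
Glass = batch − LOI = 114.3 − 25.12 = 89.20 t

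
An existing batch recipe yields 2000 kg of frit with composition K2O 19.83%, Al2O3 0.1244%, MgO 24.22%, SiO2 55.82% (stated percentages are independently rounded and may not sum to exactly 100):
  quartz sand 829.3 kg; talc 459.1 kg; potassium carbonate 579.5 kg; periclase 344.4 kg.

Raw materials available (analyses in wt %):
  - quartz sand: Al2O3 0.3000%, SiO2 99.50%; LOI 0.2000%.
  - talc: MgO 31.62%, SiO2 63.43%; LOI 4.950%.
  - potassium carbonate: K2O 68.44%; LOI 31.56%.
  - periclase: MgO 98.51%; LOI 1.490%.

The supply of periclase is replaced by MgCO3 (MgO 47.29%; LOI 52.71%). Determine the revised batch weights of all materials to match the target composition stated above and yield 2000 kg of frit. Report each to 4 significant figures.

Revised batch per 2000 kg frit:
  quartz sand: 829.3 kg
  talc: 459.1 kg
  potassium carbonate: 579.5 kg
  MgCO3: 717.3 kg
Total batch = 2585 kg; LOI loss = 585.4 kg

Mid-chain values are shown rounded off to 4 significant digits on the page — full precision is maintained at each step; a single rounding finalizes each reported number — the derived quantities (glass mass, the four compositions, yield, the totals, LOI) are recomputed in exact precision from the batch weights on 2000 kg of glass, as set out in question or answer.
Oxide-by-oxide targets in 2000 kg frit:
  K2O: 19.83% × 2000 = 396.6 kg
  Al2O3: 0.1244% × 2000 = 2.488 kg
  MgO: 24.22% × 2000 = 484.4 kg
  SiO2: 55.82% × 2000 = 1116 kg
A balance pass over the oxides, on the weights just shown, relative to the basis at hand (summed amounts equal target values modulo rounding of the values):
  K2O: 579.5·0.6844 = 396.6 kg (target 396.6 kg)
  Al2O3: 829.3·0.003000 = 2.488 kg (target 2.488 kg)
  MgO: 459.1·0.3162 + 717.3·0.4729 = 484.4 kg (target 484.4 kg)
  SiO2: 829.3·0.9950 + 459.1·0.6343 = 1116 kg (target 1116 kg)
Consistency of the glass mass: total batch − LOI = 2000 kg (targets for the oxides total 2000 kg; with the basis standing at 2000 kg — differing by rounding only).
Batch grand total — Σ batch = 2585 kg; the LOI term Σ batch·LOI equals 585.4 kg; yield: glass divided by total = 77.36%.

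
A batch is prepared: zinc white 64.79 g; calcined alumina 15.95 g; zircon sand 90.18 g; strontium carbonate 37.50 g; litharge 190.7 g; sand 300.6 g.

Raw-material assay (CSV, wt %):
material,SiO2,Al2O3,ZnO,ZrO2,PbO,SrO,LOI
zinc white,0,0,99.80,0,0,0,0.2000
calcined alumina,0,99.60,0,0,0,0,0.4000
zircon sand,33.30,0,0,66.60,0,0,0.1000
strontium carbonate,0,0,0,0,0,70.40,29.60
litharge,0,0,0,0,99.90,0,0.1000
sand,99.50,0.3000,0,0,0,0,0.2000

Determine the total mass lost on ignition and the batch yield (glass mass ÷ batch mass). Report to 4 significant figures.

LOI loss = 12.18 g; glass = 687.5 g; yield = 98.26%

Each numeric step maintains full float precision in all steps. Values along the way appear, rounded to four significant digits, at each printed step — every reported figure receives exactly one rounding; all derived quantities (the totals, the yield, six oxide percentages, LOI, net glass mass) are rebuilt in full precision using the weight values at 687.5 g of glass, exactly as shown in the problem or the answer.
Per-material ignition loss:
  zinc white: 64.79 × 0.002000 = 0.1296 g
  calcined alumina: 15.95 × 0.004000 = 0.06380 g
  zircon sand: 90.18 × 0.001000 = 0.09018 g
  strontium carbonate: 37.50 × 0.2960 = 11.10 g
  litharge: 190.7 × 0.001000 = 0.1907 g
  sand: 300.6 × 0.002000 = 0.6012 g
Total LOI = 12.18 g
Glass = batch − LOI = 699.7 − 12.18 = 687.5 g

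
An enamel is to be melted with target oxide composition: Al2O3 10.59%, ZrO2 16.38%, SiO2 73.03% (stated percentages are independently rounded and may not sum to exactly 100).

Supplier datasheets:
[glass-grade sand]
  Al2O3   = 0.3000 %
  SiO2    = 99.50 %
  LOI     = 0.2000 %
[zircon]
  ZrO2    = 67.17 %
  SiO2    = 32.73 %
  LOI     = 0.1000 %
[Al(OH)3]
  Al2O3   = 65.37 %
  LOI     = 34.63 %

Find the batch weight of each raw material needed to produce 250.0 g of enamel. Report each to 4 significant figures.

Batch per 250.0 g enamel:
  glass-grade sand: 163.4 g
  zircon: 60.96 g
  Al(OH)3: 39.75 g
Total batch = 264.1 g; LOI loss = 14.15 g; yield = 94.64%

Working values are displayed with 4-significant-digit rounding on the page. The working math runs at full float precision from start to finish. Exactly one rounding is applied to each reported value; the derived quantities (LOI, the yield, three oxide percentages, the totals, glass mass) are carried at full float precision from the weighed amounts for 250.0 g of glass exactly as printed in problem or answer.
Oxide-by-oxide targets in 250.0 g enamel:
  Al2O3: 10.59% × 250.0 = 26.48 g
  ZrO2: 16.38% × 250.0 = 40.95 g
  SiO2: 73.03% × 250.0 = 182.6 g
Oxide-by-oxide audit working from each reported weight, per the basis as stated (delivered sums recover each target exact up to rounding of places):
  Al2O3: 163.4·0.003000 + 39.75·0.6537 = 26.47 g (target 26.48 g)
  ZrO2: 60.96·0.6717 = 40.95 g (target 40.95 g)
  SiO2: 163.4·0.9950 + 60.96·0.3273 = 182.5 g (target 182.6 g)
Auditing the glass mass value: batch total minus LOI = 250.0 g (targets for the oxides total 250.0 g; the stated basis being 250.0 g — a pure rounding effect).
Adding the batch up: Σ batch = 264.1 g; LOI loss = Σ batch·LOI = 14.15 g; yield = glass ÷ total batch = 94.64%.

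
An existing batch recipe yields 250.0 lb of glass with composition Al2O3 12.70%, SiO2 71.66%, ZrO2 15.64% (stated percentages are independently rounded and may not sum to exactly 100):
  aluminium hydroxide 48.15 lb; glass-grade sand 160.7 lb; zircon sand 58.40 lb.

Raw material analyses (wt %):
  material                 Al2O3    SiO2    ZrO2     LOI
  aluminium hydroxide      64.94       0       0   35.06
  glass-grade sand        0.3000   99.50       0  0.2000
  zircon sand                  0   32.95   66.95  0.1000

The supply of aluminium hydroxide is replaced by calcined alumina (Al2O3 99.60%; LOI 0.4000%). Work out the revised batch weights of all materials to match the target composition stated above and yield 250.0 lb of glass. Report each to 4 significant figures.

Every computation maintains full float precision through every step — mid-chain values are printed (rounded to four significant digits) in the working — a single rounding yields every reported figure; all derived quantities (the totals, the yield, the three compositions, ignition loss, net glass mass) are recomputed using the weight values per 250.0 lb of glass in exact precision as quoted within problem or answer.
Oxide mass targets, per 250.0 lb glass:
  Al2O3: 12.70% × 250.0 = 31.75 lb
  SiO2: 71.66% × 250.0 = 179.2 lb
  ZrO2: 15.64% × 250.0 = 39.10 lb
Verifying the oxide balance on the weights just shown, at the basis given (summed amounts equal target values inside rounding margins):
  Al2O3: 31.39·0.9960 + 160.7·0.003000 = 31.75 lb (target 31.75 lb)
  SiO2: 160.7·0.9950 + 58.40·0.3295 = 179.1 lb (target 179.2 lb)
  ZrO2: 58.40·0.6695 = 39.10 lb (target 39.10 lb)
Glass-mass closure: batch total minus LOI = 250.0 lb (summing oxide targets gives 250.0 lb; the stated basis being 250.0 lb — gaps are rounding artifacts).
Batch grand total — Σ batch = 250.5 lb; LOI removed, Σ of batch·LOI: 0.5054 lb; the yield ratio, glass ÷ batch: 99.80%.

Revised batch per 250.0 lb glass:
  calcined alumina: 31.39 lb
  glass-grade sand: 160.7 lb
  zircon sand: 58.40 lb
Total batch = 250.5 lb; LOI loss = 0.5054 lb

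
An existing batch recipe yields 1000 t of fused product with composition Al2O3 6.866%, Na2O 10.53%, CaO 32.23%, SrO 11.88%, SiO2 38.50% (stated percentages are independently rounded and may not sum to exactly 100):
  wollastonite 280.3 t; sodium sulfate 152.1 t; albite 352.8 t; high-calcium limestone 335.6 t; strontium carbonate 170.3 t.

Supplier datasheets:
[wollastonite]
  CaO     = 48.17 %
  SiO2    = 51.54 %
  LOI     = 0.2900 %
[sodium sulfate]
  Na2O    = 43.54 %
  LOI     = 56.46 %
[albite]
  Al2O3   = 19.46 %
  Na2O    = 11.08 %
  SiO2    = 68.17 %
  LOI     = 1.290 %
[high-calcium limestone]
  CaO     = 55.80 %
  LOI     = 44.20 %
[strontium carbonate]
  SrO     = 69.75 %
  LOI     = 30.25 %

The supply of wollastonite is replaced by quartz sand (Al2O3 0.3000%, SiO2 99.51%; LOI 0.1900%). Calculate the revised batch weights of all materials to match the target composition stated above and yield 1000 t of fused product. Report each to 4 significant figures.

Revised batch per 1000 t fused product:
  quartz sand: 146.7 t
  sodium sulfate: 152.6 t
  albite: 350.6 t
  high-calcium limestone: 577.6 t
  strontium carbonate: 170.3 t
Total batch = 1398 t; LOI loss = 397.8 t

All internal work maintains exact precision in every operation. The intermediate values are printed rounded to four significant digits on the page. Each reported value sees exactly one rounding. Derived quantities, including the five compositions, yield, glass mass, ignition loss, the totals, are re-derived from the weighed amounts at 1000 t of glass at full float precision, as quoted within the question or the answer.
Target masses of each oxide per 1000 t fused product:
  Al2O3: 6.866% × 1000 = 68.66 t
  Na2O: 10.53% × 1000 = 105.3 t
  CaO: 32.23% × 1000 = 322.3 t
  SrO: 11.88% × 1000 = 118.8 t
  SiO2: 38.50% × 1000 = 385.0 t
Checking each oxide sum with the batch weights as given, for the quoted basis mass (summed amounts equal target values exact up to rounding of places):
  Al2O3: 146.7·0.003000 + 350.6·0.1946 = 68.67 t (target 68.66 t)
  Na2O: 152.6·0.4354 + 350.6·0.1108 = 105.3 t (target 105.3 t)
  CaO: 577.6·0.5580 = 322.3 t (target 322.3 t)
  SrO: 170.3·0.6975 = 118.8 t (target 118.8 t)
  SiO2: 146.7·0.9951 + 350.6·0.6817 = 385.0 t (target 385.0 t)
Glass mass check: Σ batch − LOI loss = 1000 t (per-oxide target masses sum to 1000 t; basis as stated: 1000 t — rounding explains the deltas).
Summing the batch: Σ batch = 1398 t; LOI loss = Σ batch·LOI = 397.8 t; as yield: glass ÷ batch → 71.54%.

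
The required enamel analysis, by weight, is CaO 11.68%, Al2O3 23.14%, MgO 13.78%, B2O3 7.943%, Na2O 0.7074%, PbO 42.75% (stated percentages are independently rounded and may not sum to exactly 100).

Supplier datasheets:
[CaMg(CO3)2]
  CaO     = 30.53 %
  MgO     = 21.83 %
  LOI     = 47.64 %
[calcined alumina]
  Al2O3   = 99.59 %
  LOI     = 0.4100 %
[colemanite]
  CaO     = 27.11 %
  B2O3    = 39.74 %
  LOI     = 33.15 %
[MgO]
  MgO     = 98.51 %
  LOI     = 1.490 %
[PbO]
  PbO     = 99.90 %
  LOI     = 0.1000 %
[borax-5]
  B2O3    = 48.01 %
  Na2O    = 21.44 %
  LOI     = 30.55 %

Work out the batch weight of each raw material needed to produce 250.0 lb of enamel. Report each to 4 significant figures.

Batch per 250.0 lb enamel:
  CaMg(CO3)2: 60.12 lb
  calcined alumina: 58.09 lb
  colemanite: 40.00 lb
  MgO: 21.65 lb
  PbO: 107.0 lb
  borax-5: 8.249 lb
Total batch = 295.1 lb; LOI loss = 45.09 lb; yield = 84.72%

Mid-chain values appear (rounded to 4 significant digits) in the working. Each numeric step maintains exact precision through every step. Each reported number receives exactly one rounding — all derived quantities, including six oxide percentages, net glass mass, LOI, the totals, yield, are re-derived from the batch weights at 250.0 lb of glass at full precision, as given in question or answer.
Oxide-by-oxide targets in 250.0 lb enamel:
  CaO: 11.68% × 250.0 = 29.20 lb
  Al2O3: 23.14% × 250.0 = 57.85 lb
  MgO: 13.78% × 250.0 = 34.45 lb
  B2O3: 7.943% × 250.0 = 19.86 lb
  Na2O: 0.7074% × 250.0 = 1.768 lb
  PbO: 42.75% × 250.0 = 106.9 lb
A balance pass over the oxides, given the weights on record, versus the basis set out (each sum matches its target mass up to rounding of the answer):
  CaO: 60.12·0.3053 + 40.00·0.2711 = 29.20 lb (target 29.20 lb)
  Al2O3: 58.09·0.9959 = 57.85 lb (target 57.85 lb)
  MgO: 60.12·0.2183 + 21.65·0.9851 = 34.45 lb (target 34.45 lb)
  B2O3: 40.00·0.3974 + 8.249·0.4801 = 19.86 lb (target 19.86 lb)
  Na2O: 8.249·0.2144 = 1.769 lb (target 1.768 lb)
  PbO: 107.0·0.9990 = 106.9 lb (target 106.9 lb)
Glass-mass closure: whole batch net of LOI = 250.0 lb (summing oxide targets gives 250.0 lb; with the basis standing at 250.0 lb — deltas are rounding alone).
Whole-batch sum: Σ batch = 295.1 lb; ignition loss, Σ(batch × LOI) = 45.09 lb; as yield: glass ÷ batch → 84.72%.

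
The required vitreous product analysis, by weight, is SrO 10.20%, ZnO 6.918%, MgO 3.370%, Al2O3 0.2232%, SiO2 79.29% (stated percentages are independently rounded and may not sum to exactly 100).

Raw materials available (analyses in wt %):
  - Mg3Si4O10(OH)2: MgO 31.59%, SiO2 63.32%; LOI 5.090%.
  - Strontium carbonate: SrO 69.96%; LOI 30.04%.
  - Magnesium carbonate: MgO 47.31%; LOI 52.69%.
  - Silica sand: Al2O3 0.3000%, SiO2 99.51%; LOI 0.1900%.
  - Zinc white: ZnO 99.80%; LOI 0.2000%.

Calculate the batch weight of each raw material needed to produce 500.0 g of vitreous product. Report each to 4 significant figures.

Values along the way are printed (rounded to 4 significant digits) alongside each step — the working math maintains exact precision from start to finish; every reported figure takes just one rounding. Derived quantities are rebuilt from the weighed amounts for 500.0 g of glass at full precision (yield, the five compositions, ignition loss, totals, glass mass) as they appear in question or answer.
Target masses of each oxide per 500.0 g vitreous product:
  SrO: 10.20% × 500.0 = 51.00 g
  ZnO: 6.918% × 500.0 = 34.59 g
  MgO: 3.370% × 500.0 = 16.85 g
  Al2O3: 0.2232% × 500.0 = 1.116 g
  SiO2: 79.29% × 500.0 = 396.4 g
A balance pass over the oxides, on the weights just shown, under the basis named above (sum by sum, the targets are met within answer rounding):
  SrO: 72.90·0.6996 = 51.00 g (target 51.00 g)
  ZnO: 34.66·0.9980 = 34.59 g (target 34.59 g)
  MgO: 41.49·0.3159 + 7.911·0.4731 = 16.85 g (target 16.85 g)
  Al2O3: 372.0·0.003000 = 1.116 g (target 1.116 g)
  SiO2: 41.49·0.6332 + 372.0·0.9951 = 396.4 g (target 396.4 g)
Auditing the glass mass value: total charge less LOI = 500.0 g (the Σ of target masses is 500.0 g; stated basis 500.0 g — rounding explains the deltas).
Batch total: Σ batch = 529.0 g; loss to ignition Σ batch·LOI = 28.96 g; yield = glass ÷ total batch = 94.53%.

Batch per 500.0 g vitreous product:
  Mg3Si4O10(OH)2: 41.49 g
  Strontium carbonate: 72.90 g
  Magnesium carbonate: 7.911 g
  Silica sand: 372.0 g
  Zinc white: 34.66 g
Total batch = 529.0 g; LOI loss = 28.96 g; yield = 94.53%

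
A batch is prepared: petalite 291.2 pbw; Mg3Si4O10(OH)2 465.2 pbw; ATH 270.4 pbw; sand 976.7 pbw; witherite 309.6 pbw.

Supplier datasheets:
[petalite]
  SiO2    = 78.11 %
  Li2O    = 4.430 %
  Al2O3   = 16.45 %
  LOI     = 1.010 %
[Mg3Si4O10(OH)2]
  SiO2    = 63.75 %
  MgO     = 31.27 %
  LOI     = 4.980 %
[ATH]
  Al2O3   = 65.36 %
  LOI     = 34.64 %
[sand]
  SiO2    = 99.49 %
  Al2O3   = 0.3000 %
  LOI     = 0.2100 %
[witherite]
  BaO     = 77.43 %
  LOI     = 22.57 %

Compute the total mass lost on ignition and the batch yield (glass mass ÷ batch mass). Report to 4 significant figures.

Values along the way are printed with 4-significant-figure rounding in the working; the whole derivation carries full precision at each step; every reported number sees exactly one rounding; the derived quantities, which include ignition loss, the totals, net glass mass, five oxide percentages, yield, are re-derived at full precision, as they appear in the question or the answer, using the weight values for 2121 pbw of glass.
Each material's LOI contribution:
  petalite: 291.2 × 0.01010 = 2.941 pbw
  Mg3Si4O10(OH)2: 465.2 × 0.04980 = 23.17 pbw
  ATH: 270.4 × 0.3464 = 93.67 pbw
  sand: 976.7 × 0.002100 = 2.051 pbw
  witherite: 309.6 × 0.2257 = 69.88 pbw
Total LOI = 191.7 pbw
Glass = batch − LOI = 2313 − 191.7 = 2121 pbw

LOI loss = 191.7 pbw; glass = 2121 pbw; yield = 91.71%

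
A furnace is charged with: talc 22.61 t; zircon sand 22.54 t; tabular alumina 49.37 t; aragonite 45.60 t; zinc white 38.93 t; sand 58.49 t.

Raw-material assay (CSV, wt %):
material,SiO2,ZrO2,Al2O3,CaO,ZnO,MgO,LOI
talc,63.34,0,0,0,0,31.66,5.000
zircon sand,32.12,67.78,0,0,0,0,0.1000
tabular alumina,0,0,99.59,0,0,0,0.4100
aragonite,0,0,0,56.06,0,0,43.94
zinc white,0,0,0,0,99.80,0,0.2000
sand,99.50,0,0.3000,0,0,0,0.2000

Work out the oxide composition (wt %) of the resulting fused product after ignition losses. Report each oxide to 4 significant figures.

Glass mass = 216.0 t (batch 237.5 − LOI 21.59).
Composition: SiO2 36.93%, ZrO2 7.075%, Al2O3 22.85%, CaO 11.84%, ZnO 17.99%, MgO 3.315%

All internal work holds exact precision through the solve — rounding to 4 significant figures extends to every intermediate as shown; exactly one rounding lands on every reported value. Derived quantities, including totals, net glass mass, the yield, LOI, six oxide percentages, are computed from the weighed amounts per 216.0 t of glass in full float precision exactly as shown in problem or answer.
Oxide masses out of the charge:
  SiO2: 22.61·0.6334 + 22.54·0.3212 + 58.49·0.9950 = 79.76 t
  ZrO2: 22.54·0.6778 = 15.28 t
  Al2O3: 49.37·0.9959 + 58.49·0.003000 = 49.34 t
  CaO: 45.60·0.5606 = 25.56 t
  ZnO: 38.93·0.9980 = 38.85 t
  MgO: 22.61·0.3166 = 7.158 t
LOI: 22.61·0.05000 + 22.54·0.001000 + 49.37·0.004100 + 45.60·0.4394 + 38.93·0.002000 + 58.49·0.002000 = 21.59 t
Glass = total batch minus LOI = 237.5 − 21.59 = 216.0 t (= Σ oxide masses)
percent share: oxide ÷ glass, ×100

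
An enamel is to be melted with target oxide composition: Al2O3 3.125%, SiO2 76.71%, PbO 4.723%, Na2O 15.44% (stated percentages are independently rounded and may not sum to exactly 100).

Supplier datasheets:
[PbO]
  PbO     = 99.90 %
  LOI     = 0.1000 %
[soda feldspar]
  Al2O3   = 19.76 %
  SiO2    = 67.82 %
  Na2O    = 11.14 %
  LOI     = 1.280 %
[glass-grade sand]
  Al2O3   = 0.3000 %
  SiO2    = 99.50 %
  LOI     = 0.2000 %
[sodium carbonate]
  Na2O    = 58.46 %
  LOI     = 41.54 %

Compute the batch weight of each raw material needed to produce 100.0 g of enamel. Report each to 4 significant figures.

Batch per 100.0 g enamel:
  PbO: 4.728 g
  soda feldspar: 14.80 g
  glass-grade sand: 67.01 g
  sodium carbonate: 23.59 g
Total batch = 110.1 g; LOI loss = 10.13 g; yield = 90.80%

Intermediates are displayed, rounded to four significant digits, when written out; all arithmetic runs at full float precision through the solve. Exactly one rounding is applied to every reported number. Derived quantities are recomputed from the batch weights per 100.0 g of glass in full precision (yield, the four compositions, ignition loss, the totals, glass mass) exactly as printed in the problem or answer text.
Target masses of each oxide per 100.0 g enamel:
  Al2O3: 3.125% × 100.0 = 3.125 g
  SiO2: 76.71% × 100.0 = 76.71 g
  PbO: 4.723% × 100.0 = 4.723 g
  Na2O: 15.44% × 100.0 = 15.44 g
Per-oxide balance check applying the batch weights above, at the basis given (sum by sum, the targets are met modulo rounding of the values):
  Al2O3: 14.80·0.1976 + 67.01·0.003000 = 3.126 g (target 3.125 g)
  SiO2: 14.80·0.6782 + 67.01·0.9950 = 76.71 g (target 76.71 g)
  PbO: 4.728·0.9990 = 4.723 g (target 4.723 g)
  Na2O: 14.80·0.1114 + 23.59·0.5846 = 15.44 g (target 15.44 g)
Glass-mass bookkeeping: batch total minus LOI = 100.0 g (the targets, summed, come to 100.0 g; against the stated basis, 100.0 g — a pure rounding effect).
Summing the batch: Σ batch = 110.1 g; Σ batch·LOI gives LOI loss = 10.13 g; yield = glass ÷ total batch = 90.80%.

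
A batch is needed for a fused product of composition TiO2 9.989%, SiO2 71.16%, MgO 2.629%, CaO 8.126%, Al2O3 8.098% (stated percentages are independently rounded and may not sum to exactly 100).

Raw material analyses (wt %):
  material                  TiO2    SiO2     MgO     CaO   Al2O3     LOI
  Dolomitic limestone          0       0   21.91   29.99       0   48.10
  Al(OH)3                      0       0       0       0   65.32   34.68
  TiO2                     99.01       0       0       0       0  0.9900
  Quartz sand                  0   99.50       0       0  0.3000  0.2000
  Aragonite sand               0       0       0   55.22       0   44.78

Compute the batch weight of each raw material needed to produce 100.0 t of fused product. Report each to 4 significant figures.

Batch per 100.0 t fused product:
  Dolomitic limestone: 12.00 t
  Al(OH)3: 12.07 t
  TiO2: 10.09 t
  Quartz sand: 71.52 t
  Aragonite sand: 8.199 t
Total batch = 113.9 t; LOI loss = 13.87 t; yield = 87.82%

Every computation maintains full float precision through every step. Working values are displayed, rounded to four significant figures, in the working. Every reported number is rounded a single time. The derived quantities, which include LOI, net glass mass, the five compositions, yield, the totals, are carried in exact precision, as set out in the problem or the answer, starting from the weights per 100.0 t of glass.
Target oxide masses per 100.0 t fused product:
  TiO2: 9.989% × 100.0 = 9.989 t
  SiO2: 71.16% × 100.0 = 71.16 t
  MgO: 2.629% × 100.0 = 2.629 t
  CaO: 8.126% × 100.0 = 8.126 t
  Al2O3: 8.098% × 100.0 = 8.098 t
A balance pass over the oxides, applying the batch weights above, on the stated basis (target by target, the sums agree up to rounding of the answer):
  TiO2: 10.09·0.9901 = 9.990 t (target 9.989 t)
  SiO2: 71.52·0.9950 = 71.16 t (target 71.16 t)
  MgO: 12.00·0.2191 = 2.629 t (target 2.629 t)
  CaO: 12.00·0.2999 + 8.199·0.5522 = 8.126 t (target 8.126 t)
  Al2O3: 12.07·0.6532 + 71.52·0.003000 = 8.099 t (target 8.098 t)
Glass mass check: whole batch net of LOI = 100.0 t (targets for the oxides total 100.0 t; versus the stated basis of 100.0 t — deltas are rounding alone).
Batch total: Σ batch = 113.9 t; LOI loss = Σ batch·LOI = 13.87 t; the yield ratio, glass ÷ batch: 87.82%.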